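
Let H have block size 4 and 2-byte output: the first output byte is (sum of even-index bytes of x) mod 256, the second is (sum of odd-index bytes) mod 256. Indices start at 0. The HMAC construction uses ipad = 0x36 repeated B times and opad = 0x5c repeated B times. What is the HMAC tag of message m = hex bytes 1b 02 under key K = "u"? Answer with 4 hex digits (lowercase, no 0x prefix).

1926

Key "u" = 75 is 1 byte ≤ B = 4; zero-pad to 4 bytes: K' = 75 00 00 00.
K' ⊕ ipad = 43 36 36 36.  K' ⊕ opad = 29 5c 5c 5c.
Inner input = (K'⊕ipad) ∥ m = 43 36 36 36 ∥ 1b 02.
Inner hash: even-index sum = 148 mod 256 = 148; odd-index sum = 110 mod 256 = 110 → 94 6e.
Outer input = (K'⊕opad) ∥ inner = 29 5c 5c 5c ∥ 94 6e.
Outer hash (tag): even-index sum = 281 mod 256 = 25; odd-index sum = 294 mod 256 = 38 → 19 26.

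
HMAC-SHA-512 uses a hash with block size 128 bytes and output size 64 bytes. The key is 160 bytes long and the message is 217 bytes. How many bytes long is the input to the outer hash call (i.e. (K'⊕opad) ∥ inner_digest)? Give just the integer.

192

Key is 160 > 128 bytes, so it is hashed to 64 bytes then zero-padded to 128: |K'| = 128.
Outer input = (K'⊕opad) ∥ H(inner) → 128 + 64 = 192 bytes.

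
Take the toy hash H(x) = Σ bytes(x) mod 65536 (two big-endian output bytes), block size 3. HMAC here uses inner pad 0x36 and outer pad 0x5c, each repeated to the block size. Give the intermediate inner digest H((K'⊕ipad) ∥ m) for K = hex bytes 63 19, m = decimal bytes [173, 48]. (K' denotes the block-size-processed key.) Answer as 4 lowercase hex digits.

0197

Key hex bytes 63 19 is 2 bytes ≤ B = 3; zero-pad to 3 bytes: K' = 63 19 00.
K' ⊕ ipad = 55 2f 36.
Inner input = 55 2f 36 ∥ ad 30.
Inner hash: sum = 85+47+54+173+48 = 407 → 01 97.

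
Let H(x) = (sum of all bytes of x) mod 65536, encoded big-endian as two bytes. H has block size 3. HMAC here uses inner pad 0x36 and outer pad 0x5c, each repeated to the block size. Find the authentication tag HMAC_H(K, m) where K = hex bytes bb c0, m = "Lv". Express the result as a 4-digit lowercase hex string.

Key hex bytes bb c0 is 2 bytes ≤ B = 3; zero-pad to 3 bytes: K' = bb c0 00.
K' ⊕ ipad = 8d f6 36.  K' ⊕ opad = e7 9c 5c.
Inner input = (K'⊕ipad) ∥ m = 8d f6 36 ∥ 4c 76.
Inner hash: sum = 141+246+54+76+118 = 635 → 02 7b.
Outer input = (K'⊕opad) ∥ inner = e7 9c 5c ∥ 02 7b.
Outer hash (tag): sum = 231+156+92+2+123 = 604 → 02 5c.

025c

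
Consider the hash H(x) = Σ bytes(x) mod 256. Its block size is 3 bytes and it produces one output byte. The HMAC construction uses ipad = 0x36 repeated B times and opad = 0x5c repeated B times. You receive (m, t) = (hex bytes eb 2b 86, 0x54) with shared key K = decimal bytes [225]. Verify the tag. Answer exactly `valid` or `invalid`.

valid

Key decimal bytes [225] = e1 is 1 byte ≤ B = 3; zero-pad to 3 bytes: K' = e1 00 00.
K' ⊕ ipad = d7 36 36; K' ⊕ opad = bd 5c 5c.
Inner hash: sum = 215+54+54+235+43+134 = 735; mod 256 = 223 → df.
Outer hash (recomputed tag): sum = 189+92+92+223 = 596; mod 256 = 84 → 54.
Recomputed tag = 54; claimed = 54 → match.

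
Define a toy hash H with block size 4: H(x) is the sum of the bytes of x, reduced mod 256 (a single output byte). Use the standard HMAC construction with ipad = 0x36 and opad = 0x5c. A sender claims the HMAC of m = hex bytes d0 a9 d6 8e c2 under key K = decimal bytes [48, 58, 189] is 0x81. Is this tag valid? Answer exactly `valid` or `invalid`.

Key decimal bytes [48, 58, 189] = 30 3a bd is 3 bytes ≤ B = 4; zero-pad to 4 bytes: K' = 30 3a bd 00.
K' ⊕ ipad = 06 0c 8b 36; K' ⊕ opad = 6c 66 e1 5c.
Inner hash: sum = 6+12+139+54+208+169+214+142+194 = 1138; mod 256 = 114 → 72.
Outer hash (recomputed tag): sum = 108+102+225+92+114 = 641; mod 256 = 129 → 81.
Recomputed tag = 81; claimed = 81 → match.

valid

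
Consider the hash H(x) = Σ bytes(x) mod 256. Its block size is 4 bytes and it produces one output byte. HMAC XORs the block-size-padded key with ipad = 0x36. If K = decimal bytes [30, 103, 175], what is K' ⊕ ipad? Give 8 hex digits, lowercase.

Key decimal bytes [30, 103, 175] = 1e 67 af is 3 bytes ≤ B = 4; zero-pad to 4 bytes: K' = 1e 67 af 00.
XOR each byte with 0x36: 1e⊕36=28, 67⊕36=51, af⊕36=99, 00⊕36=36.

28519936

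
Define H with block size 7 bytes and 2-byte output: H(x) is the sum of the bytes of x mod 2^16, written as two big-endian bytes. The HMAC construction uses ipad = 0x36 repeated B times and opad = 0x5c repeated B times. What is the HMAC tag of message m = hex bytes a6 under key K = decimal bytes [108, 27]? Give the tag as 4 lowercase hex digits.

Key decimal bytes [108, 27] = 6c 1b is 2 bytes ≤ B = 7; zero-pad to 7 bytes: K' = 6c 1b 00 00 00 00 00.
K' ⊕ ipad = 5a 2d 36 36 36 36 36.  K' ⊕ opad = 30 47 5c 5c 5c 5c 5c.
Inner input = (K'⊕ipad) ∥ m = 5a 2d 36 36 36 36 36 ∥ a6.
Inner hash: sum = 90+45+54+54+54+54+54+166 = 571 → 02 3b.
Outer input = (K'⊕opad) ∥ inner = 30 47 5c 5c 5c 5c 5c ∥ 02 3b.
Outer hash (tag): sum = 48+71+92+92+92+92+92+2+59 = 640 → 02 80.

0280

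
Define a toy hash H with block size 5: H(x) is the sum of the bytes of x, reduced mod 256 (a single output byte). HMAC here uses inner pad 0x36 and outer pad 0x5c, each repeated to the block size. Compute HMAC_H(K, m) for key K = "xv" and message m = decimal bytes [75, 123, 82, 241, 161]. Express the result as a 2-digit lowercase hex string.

3c

Key "xv" = 78 76 is 2 bytes ≤ B = 5; zero-pad to 5 bytes: K' = 78 76 00 00 00.
K' ⊕ ipad = 4e 40 36 36 36.  K' ⊕ opad = 24 2a 5c 5c 5c.
Inner input = (K'⊕ipad) ∥ m = 4e 40 36 36 36 ∥ 4b 7b 52 f1 a1.
Inner hash: sum = 78+64+54+54+54+75+123+82+241+161 = 986; mod 256 = 218 → da.
Outer input = (K'⊕opad) ∥ inner = 24 2a 5c 5c 5c ∥ da.
Outer hash (tag): sum = 36+42+92+92+92+218 = 572; mod 256 = 60 → 3c.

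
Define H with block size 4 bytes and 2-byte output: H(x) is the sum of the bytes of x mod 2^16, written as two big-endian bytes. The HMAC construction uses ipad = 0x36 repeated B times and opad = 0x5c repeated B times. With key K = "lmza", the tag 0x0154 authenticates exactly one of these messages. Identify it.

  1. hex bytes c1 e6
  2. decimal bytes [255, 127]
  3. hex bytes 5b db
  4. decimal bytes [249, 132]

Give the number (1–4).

Key "lmza" = 6c 6d 7a 61 is exactly B = 4 bytes: K' = 6c 6d 7a 61.
K' ⊕ ipad = 5a 5b 4c 57; K' ⊕ opad = 30 31 26 3d.
m1: inner = H(5a 5b 4c 57 c1 e6) = 02 ff; tag = H(30 31 26 3d 02 ff) = 01c5
m2: inner = H(5a 5b 4c 57 ff 7f) = 02 d6; tag = H(30 31 26 3d 02 d6) = 019c
m3: inner = H(5a 5b 4c 57 5b db) = 02 8e; tag = H(30 31 26 3d 02 8e) = 0154 ← matches
m4: inner = H(5a 5b 4c 57 f9 84) = 02 d5; tag = H(30 31 26 3d 02 d5) = 019b

3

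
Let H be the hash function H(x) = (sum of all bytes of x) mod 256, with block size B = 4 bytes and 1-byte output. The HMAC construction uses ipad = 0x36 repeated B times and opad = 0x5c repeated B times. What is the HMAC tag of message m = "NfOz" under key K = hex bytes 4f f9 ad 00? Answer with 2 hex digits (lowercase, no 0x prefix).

9b

Key hex bytes 4f f9 ad 00 is exactly B = 4 bytes: K' = 4f f9 ad 00.
K' ⊕ ipad = 79 cf 9b 36.  K' ⊕ opad = 13 a5 f1 5c.
Inner input = (K'⊕ipad) ∥ m = 79 cf 9b 36 ∥ 4e 66 4f 7a.
Inner hash: sum = 121+207+155+54+78+102+79+122 = 918; mod 256 = 150 → 96.
Outer input = (K'⊕opad) ∥ inner = 13 a5 f1 5c ∥ 96.
Outer hash (tag): sum = 19+165+241+92+150 = 667; mod 256 = 155 → 9b.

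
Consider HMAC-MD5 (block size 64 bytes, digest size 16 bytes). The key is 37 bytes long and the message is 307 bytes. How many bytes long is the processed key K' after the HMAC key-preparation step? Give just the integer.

Key is 37 ≤ 64 bytes, zero-padded: |K'| = 64.

64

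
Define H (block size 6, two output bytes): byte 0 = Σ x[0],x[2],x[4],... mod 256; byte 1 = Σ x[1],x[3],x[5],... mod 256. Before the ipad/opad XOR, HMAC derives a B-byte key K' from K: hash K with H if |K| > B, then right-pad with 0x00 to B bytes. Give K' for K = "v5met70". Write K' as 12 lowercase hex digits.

87d100000000

|K| = 7 > B = 6, so first hash the key.
H(K): even-index sum = 391 mod 256 = 135; odd-index sum = 209 mod 256 = 209 → 87 d1.
Zero-pad H(K) = 87 d1 to 6 bytes: K' = 87 d1 00 00 00 00.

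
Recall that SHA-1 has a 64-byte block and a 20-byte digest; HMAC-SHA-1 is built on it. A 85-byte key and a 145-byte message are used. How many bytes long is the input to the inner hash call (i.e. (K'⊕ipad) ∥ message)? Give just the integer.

209

Key is 85 > 64 bytes, so it is hashed to 20 bytes then zero-padded to 64: |K'| = 64.
Inner input = (K'⊕ipad) ∥ m → 64 + 145 = 209 bytes.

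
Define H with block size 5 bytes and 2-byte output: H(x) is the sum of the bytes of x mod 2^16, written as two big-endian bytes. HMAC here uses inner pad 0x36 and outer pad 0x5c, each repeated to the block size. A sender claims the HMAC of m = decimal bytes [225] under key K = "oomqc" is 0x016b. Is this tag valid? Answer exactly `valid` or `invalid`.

invalid

Key "oomqc" = 6f 6f 6d 71 63 is exactly B = 5 bytes: K' = 6f 6f 6d 71 63.
K' ⊕ ipad = 59 59 5b 47 55; K' ⊕ opad = 33 33 31 2d 3f.
Inner hash: sum = 89+89+91+71+85+225 = 650 → 02 8a.
Outer hash (recomputed tag): sum = 51+51+49+45+63+2+138 = 399 → 01 8f.
Recomputed tag = 018f; claimed = 016b → mismatch.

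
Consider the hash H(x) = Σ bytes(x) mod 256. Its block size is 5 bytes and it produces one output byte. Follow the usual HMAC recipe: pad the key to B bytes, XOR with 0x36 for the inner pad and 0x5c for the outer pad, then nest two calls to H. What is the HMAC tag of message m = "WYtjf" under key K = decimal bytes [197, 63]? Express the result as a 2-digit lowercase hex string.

Key decimal bytes [197, 63] = c5 3f is 2 bytes ≤ B = 5; zero-pad to 5 bytes: K' = c5 3f 00 00 00.
K' ⊕ ipad = f3 09 36 36 36.  K' ⊕ opad = 99 63 5c 5c 5c.
Inner input = (K'⊕ipad) ∥ m = f3 09 36 36 36 ∥ 57 59 74 6a 66.
Inner hash: sum = 243+9+54+54+54+87+89+116+106+102 = 914; mod 256 = 146 → 92.
Outer input = (K'⊕opad) ∥ inner = 99 63 5c 5c 5c ∥ 92.
Outer hash (tag): sum = 153+99+92+92+92+146 = 674; mod 256 = 162 → a2.

a2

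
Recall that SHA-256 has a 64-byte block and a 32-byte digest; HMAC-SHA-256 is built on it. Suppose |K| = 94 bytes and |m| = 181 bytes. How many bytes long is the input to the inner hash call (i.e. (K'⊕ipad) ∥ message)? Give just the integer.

245

Key is 94 > 64 bytes, so it is hashed to 32 bytes then zero-padded to 64: |K'| = 64.
Inner input = (K'⊕ipad) ∥ m → 64 + 181 = 245 bytes.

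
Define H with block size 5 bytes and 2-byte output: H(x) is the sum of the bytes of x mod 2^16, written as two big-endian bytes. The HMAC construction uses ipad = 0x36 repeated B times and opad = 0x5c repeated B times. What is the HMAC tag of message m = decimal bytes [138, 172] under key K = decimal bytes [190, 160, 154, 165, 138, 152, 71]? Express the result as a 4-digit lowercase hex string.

0202

Key decimal bytes [190, 160, 154, 165, 138, 152, 71] = be a0 9a a5 8a 98 47 is 7 bytes > B = 5, so hash it first: H(key) = 04 06, then zero-pad to 5 bytes: K' = 04 06 00 00 00.
K' ⊕ ipad = 32 30 36 36 36.  K' ⊕ opad = 58 5a 5c 5c 5c.
Inner input = (K'⊕ipad) ∥ m = 32 30 36 36 36 ∥ 8a ac.
Inner hash: sum = 50+48+54+54+54+138+172 = 570 → 02 3a.
Outer input = (K'⊕opad) ∥ inner = 58 5a 5c 5c 5c ∥ 02 3a.
Outer hash (tag): sum = 88+90+92+92+92+2+58 = 514 → 02 02.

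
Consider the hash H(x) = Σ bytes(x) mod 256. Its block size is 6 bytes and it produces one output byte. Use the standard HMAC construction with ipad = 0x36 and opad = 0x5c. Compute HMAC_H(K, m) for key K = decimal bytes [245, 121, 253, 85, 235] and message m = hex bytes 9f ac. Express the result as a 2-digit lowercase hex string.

29

Key decimal bytes [245, 121, 253, 85, 235] = f5 79 fd 55 eb is 5 bytes ≤ B = 6; zero-pad to 6 bytes: K' = f5 79 fd 55 eb 00.
K' ⊕ ipad = c3 4f cb 63 dd 36.  K' ⊕ opad = a9 25 a1 09 b7 5c.
Inner input = (K'⊕ipad) ∥ m = c3 4f cb 63 dd 36 ∥ 9f ac.
Inner hash: sum = 195+79+203+99+221+54+159+172 = 1182; mod 256 = 158 → 9e.
Outer input = (K'⊕opad) ∥ inner = a9 25 a1 09 b7 5c ∥ 9e.
Outer hash (tag): sum = 169+37+161+9+183+92+158 = 809; mod 256 = 41 → 29.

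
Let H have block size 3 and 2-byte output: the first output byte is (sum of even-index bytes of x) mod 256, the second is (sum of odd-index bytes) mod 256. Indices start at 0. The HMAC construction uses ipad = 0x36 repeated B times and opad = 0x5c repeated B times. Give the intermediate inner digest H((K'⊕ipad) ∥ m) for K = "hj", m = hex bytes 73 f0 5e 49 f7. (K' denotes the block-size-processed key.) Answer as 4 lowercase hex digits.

cd24

Key "hj" = 68 6a is 2 bytes ≤ B = 3; zero-pad to 3 bytes: K' = 68 6a 00.
K' ⊕ ipad = 5e 5c 36.
Inner input = 5e 5c 36 ∥ 73 f0 5e 49 f7.
Inner hash: even-index sum = 461 mod 256 = 205; odd-index sum = 548 mod 256 = 36 → cd 24.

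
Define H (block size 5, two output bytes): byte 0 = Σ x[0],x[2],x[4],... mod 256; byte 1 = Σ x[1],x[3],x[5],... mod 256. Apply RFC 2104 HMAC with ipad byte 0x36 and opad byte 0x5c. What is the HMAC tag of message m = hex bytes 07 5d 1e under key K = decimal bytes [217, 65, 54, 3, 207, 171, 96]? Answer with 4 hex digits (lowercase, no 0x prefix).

Key decimal bytes [217, 65, 54, 3, 207, 171, 96] = d9 41 36 03 cf ab 60 is 7 bytes > B = 5, so hash it first: H(key) = 3e ef, then zero-pad to 5 bytes: K' = 3e ef 00 00 00.
K' ⊕ ipad = 08 d9 36 36 36.  K' ⊕ opad = 62 b3 5c 5c 5c.
Inner input = (K'⊕ipad) ∥ m = 08 d9 36 36 36 ∥ 07 5d 1e.
Inner hash: even-index sum = 209 mod 256 = 209; odd-index sum = 308 mod 256 = 52 → d1 34.
Outer input = (K'⊕opad) ∥ inner = 62 b3 5c 5c 5c ∥ d1 34.
Outer hash (tag): even-index sum = 334 mod 256 = 78; odd-index sum = 480 mod 256 = 224 → 4e e0.

4ee0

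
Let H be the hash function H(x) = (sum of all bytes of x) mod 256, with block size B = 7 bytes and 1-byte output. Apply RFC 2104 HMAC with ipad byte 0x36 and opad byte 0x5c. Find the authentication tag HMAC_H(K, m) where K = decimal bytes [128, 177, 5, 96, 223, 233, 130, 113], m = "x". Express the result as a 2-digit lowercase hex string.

58

Key decimal bytes [128, 177, 5, 96, 223, 233, 130, 113] = 80 b1 05 60 df e9 82 71 is 8 bytes > B = 7, so hash it first: H(key) = 51, then zero-pad to 7 bytes: K' = 51 00 00 00 00 00 00.
K' ⊕ ipad = 67 36 36 36 36 36 36.  K' ⊕ opad = 0d 5c 5c 5c 5c 5c 5c.
Inner input = (K'⊕ipad) ∥ m = 67 36 36 36 36 36 36 ∥ 78.
Inner hash: sum = 103+54+54+54+54+54+54+120 = 547; mod 256 = 35 → 23.
Outer input = (K'⊕opad) ∥ inner = 0d 5c 5c 5c 5c 5c 5c ∥ 23.
Outer hash (tag): sum = 13+92+92+92+92+92+92+35 = 600; mod 256 = 88 → 58.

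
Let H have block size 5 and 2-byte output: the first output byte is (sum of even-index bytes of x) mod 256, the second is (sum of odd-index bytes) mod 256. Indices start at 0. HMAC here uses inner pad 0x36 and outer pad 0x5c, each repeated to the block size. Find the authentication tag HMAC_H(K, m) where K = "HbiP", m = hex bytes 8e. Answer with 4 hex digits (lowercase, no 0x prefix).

ed5d

Key "HbiP" = 48 62 69 50 is 4 bytes ≤ B = 5; zero-pad to 5 bytes: K' = 48 62 69 50 00.
K' ⊕ ipad = 7e 54 5f 66 36.  K' ⊕ opad = 14 3e 35 0c 5c.
Inner input = (K'⊕ipad) ∥ m = 7e 54 5f 66 36 ∥ 8e.
Inner hash: even-index sum = 275 mod 256 = 19; odd-index sum = 328 mod 256 = 72 → 13 48.
Outer input = (K'⊕opad) ∥ inner = 14 3e 35 0c 5c ∥ 13 48.
Outer hash (tag): even-index sum = 237 mod 256 = 237; odd-index sum = 93 mod 256 = 93 → ed 5d.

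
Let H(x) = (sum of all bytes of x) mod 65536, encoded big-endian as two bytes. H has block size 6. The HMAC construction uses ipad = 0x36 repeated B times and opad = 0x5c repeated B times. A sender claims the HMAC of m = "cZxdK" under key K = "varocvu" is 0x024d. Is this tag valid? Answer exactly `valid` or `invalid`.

Key "varocvu" = 76 61 72 6f 63 76 75 is 7 bytes > B = 6, so hash it first: H(key) = 03 06, then zero-pad to 6 bytes: K' = 03 06 00 00 00 00.
K' ⊕ ipad = 35 30 36 36 36 36; K' ⊕ opad = 5f 5a 5c 5c 5c 5c.
Inner hash: sum = 53+48+54+54+54+54+99+90+120+100+75 = 801 → 03 21.
Outer hash (recomputed tag): sum = 95+90+92+92+92+92+3+33 = 589 → 02 4d.
Recomputed tag = 024d; claimed = 024d → match.

valid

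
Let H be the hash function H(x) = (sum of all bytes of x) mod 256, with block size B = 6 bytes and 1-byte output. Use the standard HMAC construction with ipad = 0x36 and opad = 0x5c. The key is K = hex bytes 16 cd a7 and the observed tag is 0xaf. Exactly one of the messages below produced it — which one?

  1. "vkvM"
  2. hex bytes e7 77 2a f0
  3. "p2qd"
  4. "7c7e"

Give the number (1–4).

3

Key hex bytes 16 cd a7 is 3 bytes ≤ B = 6; zero-pad to 6 bytes: K' = 16 cd a7 00 00 00.
K' ⊕ ipad = 20 fb 91 36 36 36; K' ⊕ opad = 4a 91 fb 5c 5c 5c.
m1: inner = H(20 fb 91 36 36 36 76 6b 76 4d) = f2; tag = H(4a 91 fb 5c 5c 5c f2) = dc
m2: inner = H(20 fb 91 36 36 36 e7 77 2a f0) = c6; tag = H(4a 91 fb 5c 5c 5c c6) = b0
m3: inner = H(20 fb 91 36 36 36 70 32 71 64) = c5; tag = H(4a 91 fb 5c 5c 5c c5) = af ← matches
m4: inner = H(20 fb 91 36 36 36 37 63 37 65) = 84; tag = H(4a 91 fb 5c 5c 5c 84) = 6e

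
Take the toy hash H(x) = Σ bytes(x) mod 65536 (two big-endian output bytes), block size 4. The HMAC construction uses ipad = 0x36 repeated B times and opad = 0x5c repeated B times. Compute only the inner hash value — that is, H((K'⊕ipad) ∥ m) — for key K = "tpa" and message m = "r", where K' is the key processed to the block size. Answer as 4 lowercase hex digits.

0187

Key "tpa" = 74 70 61 is 3 bytes ≤ B = 4; zero-pad to 4 bytes: K' = 74 70 61 00.
K' ⊕ ipad = 42 46 57 36.
Inner input = 42 46 57 36 ∥ 72.
Inner hash: sum = 66+70+87+54+114 = 391 → 01 87.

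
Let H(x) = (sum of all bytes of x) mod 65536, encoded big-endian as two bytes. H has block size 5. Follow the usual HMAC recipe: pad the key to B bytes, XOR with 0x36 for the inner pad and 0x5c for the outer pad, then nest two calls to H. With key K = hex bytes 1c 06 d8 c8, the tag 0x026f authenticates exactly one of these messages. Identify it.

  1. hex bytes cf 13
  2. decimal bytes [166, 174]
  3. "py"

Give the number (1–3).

Key hex bytes 1c 06 d8 c8 is 4 bytes ≤ B = 5; zero-pad to 5 bytes: K' = 1c 06 d8 c8 00.
K' ⊕ ipad = 2a 30 ee fe 36; K' ⊕ opad = 40 5a 84 94 5c.
m1: inner = H(2a 30 ee fe 36 cf 13) = 03 5e; tag = H(40 5a 84 94 5c 03 5e) = 026f ← matches
m2: inner = H(2a 30 ee fe 36 a6 ae) = 03 d0; tag = H(40 5a 84 94 5c 03 d0) = 02e1
m3: inner = H(2a 30 ee fe 36 70 79) = 03 65; tag = H(40 5a 84 94 5c 03 65) = 0276

1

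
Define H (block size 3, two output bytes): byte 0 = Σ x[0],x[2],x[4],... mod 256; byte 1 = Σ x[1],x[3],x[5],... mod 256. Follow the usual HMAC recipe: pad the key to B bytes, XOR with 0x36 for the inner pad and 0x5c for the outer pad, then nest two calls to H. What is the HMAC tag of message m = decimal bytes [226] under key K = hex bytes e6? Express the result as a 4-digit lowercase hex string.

2e62

Key hex bytes e6 is 1 byte ≤ B = 3; zero-pad to 3 bytes: K' = e6 00 00.
K' ⊕ ipad = d0 36 36.  K' ⊕ opad = ba 5c 5c.
Inner input = (K'⊕ipad) ∥ m = d0 36 36 ∥ e2.
Inner hash: even-index sum = 262 mod 256 = 6; odd-index sum = 280 mod 256 = 24 → 06 18.
Outer input = (K'⊕opad) ∥ inner = ba 5c 5c ∥ 06 18.
Outer hash (tag): even-index sum = 302 mod 256 = 46; odd-index sum = 98 mod 256 = 98 → 2e 62.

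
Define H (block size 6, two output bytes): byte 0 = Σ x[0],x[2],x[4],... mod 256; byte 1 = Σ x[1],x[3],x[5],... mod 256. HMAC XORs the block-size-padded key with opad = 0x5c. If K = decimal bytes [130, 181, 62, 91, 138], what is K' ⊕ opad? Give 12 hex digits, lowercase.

Key decimal bytes [130, 181, 62, 91, 138] = 82 b5 3e 5b 8a is 5 bytes ≤ B = 6; zero-pad to 6 bytes: K' = 82 b5 3e 5b 8a 00.
XOR each byte with 0x5c: 82⊕5c=de, b5⊕5c=e9, 3e⊕5c=62, 5b⊕5c=07, 8a⊕5c=d6, 00⊕5c=5c.

dee96207d65c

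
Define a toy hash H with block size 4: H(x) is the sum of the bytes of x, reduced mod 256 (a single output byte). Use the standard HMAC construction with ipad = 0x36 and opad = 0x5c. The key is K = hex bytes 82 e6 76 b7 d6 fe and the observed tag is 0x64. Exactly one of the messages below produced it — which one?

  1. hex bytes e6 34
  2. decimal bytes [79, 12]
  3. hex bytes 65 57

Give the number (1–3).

Key hex bytes 82 e6 76 b7 d6 fe is 6 bytes > B = 4, so hash it first: H(key) = 69, then zero-pad to 4 bytes: K' = 69 00 00 00.
K' ⊕ ipad = 5f 36 36 36; K' ⊕ opad = 35 5c 5c 5c.
m1: inner = H(5f 36 36 36 e6 34) = 1b; tag = H(35 5c 5c 5c 1b) = 64 ← matches
m2: inner = H(5f 36 36 36 4f 0c) = 5c; tag = H(35 5c 5c 5c 5c) = a5
m3: inner = H(5f 36 36 36 65 57) = bd; tag = H(35 5c 5c 5c bd) = 06

1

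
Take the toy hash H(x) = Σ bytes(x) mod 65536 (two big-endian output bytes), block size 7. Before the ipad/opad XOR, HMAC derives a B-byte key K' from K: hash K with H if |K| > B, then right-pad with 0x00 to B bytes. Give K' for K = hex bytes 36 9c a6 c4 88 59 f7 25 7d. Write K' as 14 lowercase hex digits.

|K| = 9 > B = 7, so first hash the key.
H(K): sum = 54+156+166+196+136+89+247+37+125 = 1206 → 04 b6.
Zero-pad H(K) = 04 b6 to 7 bytes: K' = 04 b6 00 00 00 00 00.

04b60000000000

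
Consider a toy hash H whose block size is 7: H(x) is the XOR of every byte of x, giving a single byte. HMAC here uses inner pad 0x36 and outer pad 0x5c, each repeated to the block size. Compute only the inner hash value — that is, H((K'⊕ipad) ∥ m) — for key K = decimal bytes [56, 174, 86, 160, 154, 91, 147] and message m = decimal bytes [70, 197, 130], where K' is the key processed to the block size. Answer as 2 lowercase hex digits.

05

Key decimal bytes [56, 174, 86, 160, 154, 91, 147] = 38 ae 56 a0 9a 5b 93 is exactly B = 7 bytes: K' = 38 ae 56 a0 9a 5b 93.
K' ⊕ ipad = 0e 98 60 96 ac 6d a5.
Inner input = 0e 98 60 96 ac 6d a5 ∥ 46 c5 82.
Inner hash: XOR 0e⊕98⊕60⊕96⊕ac⊕6d⊕a5⊕46⊕c5⊕82 = 05.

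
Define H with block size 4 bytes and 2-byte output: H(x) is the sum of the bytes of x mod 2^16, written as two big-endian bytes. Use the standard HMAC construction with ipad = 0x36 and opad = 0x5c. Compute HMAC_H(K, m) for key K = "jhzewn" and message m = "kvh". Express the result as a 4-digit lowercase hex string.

026b

Key "jhzewn" = 6a 68 7a 65 77 6e is 6 bytes > B = 4, so hash it first: H(key) = 02 96, then zero-pad to 4 bytes: K' = 02 96 00 00.
K' ⊕ ipad = 34 a0 36 36.  K' ⊕ opad = 5e ca 5c 5c.
Inner input = (K'⊕ipad) ∥ m = 34 a0 36 36 ∥ 6b 76 68.
Inner hash: sum = 52+160+54+54+107+118+104 = 649 → 02 89.
Outer input = (K'⊕opad) ∥ inner = 5e ca 5c 5c ∥ 02 89.
Outer hash (tag): sum = 94+202+92+92+2+137 = 619 → 02 6b.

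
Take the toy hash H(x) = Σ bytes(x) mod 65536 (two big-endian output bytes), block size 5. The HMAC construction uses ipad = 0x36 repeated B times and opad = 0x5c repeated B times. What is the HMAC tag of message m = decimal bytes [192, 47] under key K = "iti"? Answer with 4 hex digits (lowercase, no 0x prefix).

Key "iti" = 69 74 69 is 3 bytes ≤ B = 5; zero-pad to 5 bytes: K' = 69 74 69 00 00.
K' ⊕ ipad = 5f 42 5f 36 36.  K' ⊕ opad = 35 28 35 5c 5c.
Inner input = (K'⊕ipad) ∥ m = 5f 42 5f 36 36 ∥ c0 2f.
Inner hash: sum = 95+66+95+54+54+192+47 = 603 → 02 5b.
Outer input = (K'⊕opad) ∥ inner = 35 28 35 5c 5c ∥ 02 5b.
Outer hash (tag): sum = 53+40+53+92+92+2+91 = 423 → 01 a7.

01a7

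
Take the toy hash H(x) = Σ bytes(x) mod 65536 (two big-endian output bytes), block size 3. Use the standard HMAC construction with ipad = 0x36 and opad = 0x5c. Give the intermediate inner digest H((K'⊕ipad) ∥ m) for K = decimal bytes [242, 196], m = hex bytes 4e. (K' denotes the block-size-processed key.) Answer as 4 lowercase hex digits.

Key decimal bytes [242, 196] = f2 c4 is 2 bytes ≤ B = 3; zero-pad to 3 bytes: K' = f2 c4 00.
K' ⊕ ipad = c4 f2 36.
Inner input = c4 f2 36 ∥ 4e.
Inner hash: sum = 196+242+54+78 = 570 → 02 3a.

023a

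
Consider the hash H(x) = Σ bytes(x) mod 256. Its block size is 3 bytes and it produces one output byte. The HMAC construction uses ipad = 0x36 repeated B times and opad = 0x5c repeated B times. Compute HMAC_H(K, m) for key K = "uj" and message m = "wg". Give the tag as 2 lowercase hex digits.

Key "uj" = 75 6a is 2 bytes ≤ B = 3; zero-pad to 3 bytes: K' = 75 6a 00.
K' ⊕ ipad = 43 5c 36.  K' ⊕ opad = 29 36 5c.
Inner input = (K'⊕ipad) ∥ m = 43 5c 36 ∥ 77 67.
Inner hash: sum = 67+92+54+119+103 = 435; mod 256 = 179 → b3.
Outer input = (K'⊕opad) ∥ inner = 29 36 5c ∥ b3.
Outer hash (tag): sum = 41+54+92+179 = 366; mod 256 = 110 → 6e.

6e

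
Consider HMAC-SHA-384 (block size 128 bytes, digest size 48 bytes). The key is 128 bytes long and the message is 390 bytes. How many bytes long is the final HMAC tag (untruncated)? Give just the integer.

48

The tag is one SHA-384 digest: 48 bytes.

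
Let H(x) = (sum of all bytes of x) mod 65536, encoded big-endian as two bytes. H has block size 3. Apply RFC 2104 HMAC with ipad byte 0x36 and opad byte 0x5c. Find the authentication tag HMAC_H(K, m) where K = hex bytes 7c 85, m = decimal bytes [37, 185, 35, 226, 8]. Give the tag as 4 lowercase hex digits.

0176

Key hex bytes 7c 85 is 2 bytes ≤ B = 3; zero-pad to 3 bytes: K' = 7c 85 00.
K' ⊕ ipad = 4a b3 36.  K' ⊕ opad = 20 d9 5c.
Inner input = (K'⊕ipad) ∥ m = 4a b3 36 ∥ 25 b9 23 e2 08.
Inner hash: sum = 74+179+54+37+185+35+226+8 = 798 → 03 1e.
Outer input = (K'⊕opad) ∥ inner = 20 d9 5c ∥ 03 1e.
Outer hash (tag): sum = 32+217+92+3+30 = 374 → 01 76.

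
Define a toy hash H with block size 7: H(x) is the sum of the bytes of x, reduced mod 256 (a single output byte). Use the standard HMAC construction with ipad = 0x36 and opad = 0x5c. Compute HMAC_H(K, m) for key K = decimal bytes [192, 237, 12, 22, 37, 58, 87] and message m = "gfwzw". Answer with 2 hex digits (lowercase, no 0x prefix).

b1

Key decimal bytes [192, 237, 12, 22, 37, 58, 87] = c0 ed 0c 16 25 3a 57 is exactly B = 7 bytes: K' = c0 ed 0c 16 25 3a 57.
K' ⊕ ipad = f6 db 3a 20 13 0c 61.  K' ⊕ opad = 9c b1 50 4a 79 66 0b.
Inner input = (K'⊕ipad) ∥ m = f6 db 3a 20 13 0c 61 ∥ 67 66 77 7a 77.
Inner hash: sum = 246+219+58+32+19+12+97+103+102+119+122+119 = 1248; mod 256 = 224 → e0.
Outer input = (K'⊕opad) ∥ inner = 9c b1 50 4a 79 66 0b ∥ e0.
Outer hash (tag): sum = 156+177+80+74+121+102+11+224 = 945; mod 256 = 177 → b1.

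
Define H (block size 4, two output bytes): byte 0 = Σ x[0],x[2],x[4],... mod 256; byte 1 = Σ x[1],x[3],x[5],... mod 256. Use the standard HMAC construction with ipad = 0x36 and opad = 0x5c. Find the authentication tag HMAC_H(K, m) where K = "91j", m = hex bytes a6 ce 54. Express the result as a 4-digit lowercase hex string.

Key "91j" = 39 31 6a is 3 bytes ≤ B = 4; zero-pad to 4 bytes: K' = 39 31 6a 00.
K' ⊕ ipad = 0f 07 5c 36.  K' ⊕ opad = 65 6d 36 5c.
Inner input = (K'⊕ipad) ∥ m = 0f 07 5c 36 ∥ a6 ce 54.
Inner hash: even-index sum = 357 mod 256 = 101; odd-index sum = 267 mod 256 = 11 → 65 0b.
Outer input = (K'⊕opad) ∥ inner = 65 6d 36 5c ∥ 65 0b.
Outer hash (tag): even-index sum = 256 mod 256 = 0; odd-index sum = 212 mod 256 = 212 → 00 d4.

00d4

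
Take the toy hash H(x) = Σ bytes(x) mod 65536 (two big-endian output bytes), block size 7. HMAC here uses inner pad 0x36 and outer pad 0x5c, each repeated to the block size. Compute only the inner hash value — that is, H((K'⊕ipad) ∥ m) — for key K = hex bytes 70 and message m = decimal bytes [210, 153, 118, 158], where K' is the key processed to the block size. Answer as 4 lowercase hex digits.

0409

Key hex bytes 70 is 1 byte ≤ B = 7; zero-pad to 7 bytes: K' = 70 00 00 00 00 00 00.
K' ⊕ ipad = 46 36 36 36 36 36 36.
Inner input = 46 36 36 36 36 36 36 ∥ d2 99 76 9e.
Inner hash: sum = 70+54+54+54+54+54+54+210+153+118+158 = 1033 → 04 09.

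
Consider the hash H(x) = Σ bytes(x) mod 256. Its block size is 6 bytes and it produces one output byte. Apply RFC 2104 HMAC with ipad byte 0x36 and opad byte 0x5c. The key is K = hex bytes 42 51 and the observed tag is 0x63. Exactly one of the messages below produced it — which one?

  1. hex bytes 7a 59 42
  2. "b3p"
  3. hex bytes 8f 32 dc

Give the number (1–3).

1

Key hex bytes 42 51 is 2 bytes ≤ B = 6; zero-pad to 6 bytes: K' = 42 51 00 00 00 00.
K' ⊕ ipad = 74 67 36 36 36 36; K' ⊕ opad = 1e 0d 5c 5c 5c 5c.
m1: inner = H(74 67 36 36 36 36 7a 59 42) = c8; tag = H(1e 0d 5c 5c 5c 5c c8) = 63 ← matches
m2: inner = H(74 67 36 36 36 36 62 33 70) = b8; tag = H(1e 0d 5c 5c 5c 5c b8) = 53
m3: inner = H(74 67 36 36 36 36 8f 32 dc) = 50; tag = H(1e 0d 5c 5c 5c 5c 50) = eb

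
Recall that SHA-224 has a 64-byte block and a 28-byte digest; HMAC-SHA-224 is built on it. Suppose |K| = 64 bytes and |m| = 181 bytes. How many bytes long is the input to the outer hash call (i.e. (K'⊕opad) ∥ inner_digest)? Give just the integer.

92

Key is 64 ≤ 64 bytes, zero-padded: |K'| = 64.
Outer input = (K'⊕opad) ∥ H(inner) → 64 + 28 = 92 bytes.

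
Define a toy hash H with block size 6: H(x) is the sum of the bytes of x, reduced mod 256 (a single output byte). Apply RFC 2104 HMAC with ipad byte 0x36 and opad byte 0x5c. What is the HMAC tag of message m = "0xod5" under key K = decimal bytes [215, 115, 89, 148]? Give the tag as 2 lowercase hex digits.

Key decimal bytes [215, 115, 89, 148] = d7 73 59 94 is 4 bytes ≤ B = 6; zero-pad to 6 bytes: K' = d7 73 59 94 00 00.
K' ⊕ ipad = e1 45 6f a2 36 36.  K' ⊕ opad = 8b 2f 05 c8 5c 5c.
Inner input = (K'⊕ipad) ∥ m = e1 45 6f a2 36 36 ∥ 30 78 6f 64 35.
Inner hash: sum = 225+69+111+162+54+54+48+120+111+100+53 = 1107; mod 256 = 83 → 53.
Outer input = (K'⊕opad) ∥ inner = 8b 2f 05 c8 5c 5c ∥ 53.
Outer hash (tag): sum = 139+47+5+200+92+92+83 = 658; mod 256 = 146 → 92.

92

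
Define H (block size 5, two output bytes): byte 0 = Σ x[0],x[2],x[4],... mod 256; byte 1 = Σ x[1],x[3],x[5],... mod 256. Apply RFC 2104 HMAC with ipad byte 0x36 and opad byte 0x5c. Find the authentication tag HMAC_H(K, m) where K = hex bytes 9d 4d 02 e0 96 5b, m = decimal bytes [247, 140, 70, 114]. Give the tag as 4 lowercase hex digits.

Key hex bytes 9d 4d 02 e0 96 5b is 6 bytes > B = 5, so hash it first: H(key) = 35 88, then zero-pad to 5 bytes: K' = 35 88 00 00 00.
K' ⊕ ipad = 03 be 36 36 36.  K' ⊕ opad = 69 d4 5c 5c 5c.
Inner input = (K'⊕ipad) ∥ m = 03 be 36 36 36 ∥ f7 8c 46 72.
Inner hash: even-index sum = 365 mod 256 = 109; odd-index sum = 561 mod 256 = 49 → 6d 31.
Outer input = (K'⊕opad) ∥ inner = 69 d4 5c 5c 5c ∥ 6d 31.
Outer hash (tag): even-index sum = 338 mod 256 = 82; odd-index sum = 413 mod 256 = 157 → 52 9d.

529d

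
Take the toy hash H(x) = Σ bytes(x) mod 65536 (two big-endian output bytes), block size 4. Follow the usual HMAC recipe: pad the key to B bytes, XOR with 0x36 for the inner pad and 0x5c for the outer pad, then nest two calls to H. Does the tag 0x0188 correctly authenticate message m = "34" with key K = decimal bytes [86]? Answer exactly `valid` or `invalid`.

Key decimal bytes [86] = 56 is 1 byte ≤ B = 4; zero-pad to 4 bytes: K' = 56 00 00 00.
K' ⊕ ipad = 60 36 36 36; K' ⊕ opad = 0a 5c 5c 5c.
Inner hash: sum = 96+54+54+54+51+52 = 361 → 01 69.
Outer hash (recomputed tag): sum = 10+92+92+92+1+105 = 392 → 01 88.
Recomputed tag = 0188; claimed = 0188 → match.

valid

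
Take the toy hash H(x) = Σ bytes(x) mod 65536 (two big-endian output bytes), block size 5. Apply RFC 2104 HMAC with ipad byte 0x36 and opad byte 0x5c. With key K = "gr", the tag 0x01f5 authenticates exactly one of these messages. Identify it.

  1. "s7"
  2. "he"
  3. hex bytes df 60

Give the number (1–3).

3

Key "gr" = 67 72 is 2 bytes ≤ B = 5; zero-pad to 5 bytes: K' = 67 72 00 00 00.
K' ⊕ ipad = 51 44 36 36 36; K' ⊕ opad = 3b 2e 5c 5c 5c.
m1: inner = H(51 44 36 36 36 73 37) = 01 e1; tag = H(3b 2e 5c 5c 5c 01 e1) = 025f
m2: inner = H(51 44 36 36 36 68 65) = 02 04; tag = H(3b 2e 5c 5c 5c 02 04) = 0183
m3: inner = H(51 44 36 36 36 df 60) = 02 76; tag = H(3b 2e 5c 5c 5c 02 76) = 01f5 ← matches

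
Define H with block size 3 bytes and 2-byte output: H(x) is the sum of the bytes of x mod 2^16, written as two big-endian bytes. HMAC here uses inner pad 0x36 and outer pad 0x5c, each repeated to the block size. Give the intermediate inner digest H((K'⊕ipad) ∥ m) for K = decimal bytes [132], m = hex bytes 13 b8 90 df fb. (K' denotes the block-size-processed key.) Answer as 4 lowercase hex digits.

0453

Key decimal bytes [132] = 84 is 1 byte ≤ B = 3; zero-pad to 3 bytes: K' = 84 00 00.
K' ⊕ ipad = b2 36 36.
Inner input = b2 36 36 ∥ 13 b8 90 df fb.
Inner hash: sum = 178+54+54+19+184+144+223+251 = 1107 → 04 53.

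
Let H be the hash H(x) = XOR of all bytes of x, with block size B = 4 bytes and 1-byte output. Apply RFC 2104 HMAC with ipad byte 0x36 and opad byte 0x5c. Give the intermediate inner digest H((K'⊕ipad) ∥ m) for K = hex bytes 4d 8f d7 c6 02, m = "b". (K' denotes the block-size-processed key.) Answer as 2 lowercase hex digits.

Key hex bytes 4d 8f d7 c6 02 is 5 bytes > B = 4, so hash it first: H(key) = d1, then zero-pad to 4 bytes: K' = d1 00 00 00.
K' ⊕ ipad = e7 36 36 36.
Inner input = e7 36 36 36 ∥ 62.
Inner hash: XOR e7⊕36⊕36⊕36⊕62 = b3.

b3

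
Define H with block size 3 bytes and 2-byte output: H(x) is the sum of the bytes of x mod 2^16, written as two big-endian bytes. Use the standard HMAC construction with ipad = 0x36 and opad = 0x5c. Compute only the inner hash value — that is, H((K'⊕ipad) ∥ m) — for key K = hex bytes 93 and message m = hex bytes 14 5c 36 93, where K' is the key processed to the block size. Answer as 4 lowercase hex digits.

024a

Key hex bytes 93 is 1 byte ≤ B = 3; zero-pad to 3 bytes: K' = 93 00 00.
K' ⊕ ipad = a5 36 36.
Inner input = a5 36 36 ∥ 14 5c 36 93.
Inner hash: sum = 165+54+54+20+92+54+147 = 586 → 02 4a.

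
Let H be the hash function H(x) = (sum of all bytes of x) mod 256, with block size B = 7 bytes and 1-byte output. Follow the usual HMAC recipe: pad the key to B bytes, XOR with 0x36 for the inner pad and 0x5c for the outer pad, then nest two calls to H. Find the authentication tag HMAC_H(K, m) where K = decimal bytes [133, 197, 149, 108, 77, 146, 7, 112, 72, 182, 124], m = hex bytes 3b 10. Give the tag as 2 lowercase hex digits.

2b

Key decimal bytes [133, 197, 149, 108, 77, 146, 7, 112, 72, 182, 124] = 85 c5 95 6c 4d 92 07 70 48 b6 7c is 11 bytes > B = 7, so hash it first: H(key) = 1b, then zero-pad to 7 bytes: K' = 1b 00 00 00 00 00 00.
K' ⊕ ipad = 2d 36 36 36 36 36 36.  K' ⊕ opad = 47 5c 5c 5c 5c 5c 5c.
Inner input = (K'⊕ipad) ∥ m = 2d 36 36 36 36 36 36 ∥ 3b 10.
Inner hash: sum = 45+54+54+54+54+54+54+59+16 = 444; mod 256 = 188 → bc.
Outer input = (K'⊕opad) ∥ inner = 47 5c 5c 5c 5c 5c 5c ∥ bc.
Outer hash (tag): sum = 71+92+92+92+92+92+92+188 = 811; mod 256 = 43 → 2b.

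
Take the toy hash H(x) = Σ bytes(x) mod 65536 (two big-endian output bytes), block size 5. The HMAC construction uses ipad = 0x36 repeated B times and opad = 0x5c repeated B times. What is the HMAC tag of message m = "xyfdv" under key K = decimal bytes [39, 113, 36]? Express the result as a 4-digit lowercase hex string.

01e2

Key decimal bytes [39, 113, 36] = 27 71 24 is 3 bytes ≤ B = 5; zero-pad to 5 bytes: K' = 27 71 24 00 00.
K' ⊕ ipad = 11 47 12 36 36.  K' ⊕ opad = 7b 2d 78 5c 5c.
Inner input = (K'⊕ipad) ∥ m = 11 47 12 36 36 ∥ 78 79 66 64 76.
Inner hash: sum = 17+71+18+54+54+120+121+102+100+118 = 775 → 03 07.
Outer input = (K'⊕opad) ∥ inner = 7b 2d 78 5c 5c ∥ 03 07.
Outer hash (tag): sum = 123+45+120+92+92+3+7 = 482 → 01 e2.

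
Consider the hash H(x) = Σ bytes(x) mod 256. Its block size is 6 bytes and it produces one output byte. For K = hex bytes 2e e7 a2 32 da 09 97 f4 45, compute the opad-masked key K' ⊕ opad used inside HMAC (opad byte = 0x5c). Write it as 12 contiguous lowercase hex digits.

Key hex bytes 2e e7 a2 32 da 09 97 f4 45 is 9 bytes > B = 6, so hash it first: H(key) = 9c, then zero-pad to 6 bytes: K' = 9c 00 00 00 00 00.
XOR each byte with 0x5c: 9c⊕5c=c0, 00⊕5c=5c, 00⊕5c=5c, 00⊕5c=5c, 00⊕5c=5c, 00⊕5c=5c.

c05c5c5c5c5c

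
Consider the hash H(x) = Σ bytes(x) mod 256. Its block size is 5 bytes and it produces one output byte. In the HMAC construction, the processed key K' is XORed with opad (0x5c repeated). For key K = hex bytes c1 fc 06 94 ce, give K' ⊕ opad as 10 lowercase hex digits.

9da05ac892

Key hex bytes c1 fc 06 94 ce is exactly B = 5 bytes: K' = c1 fc 06 94 ce.
XOR each byte with 0x5c: c1⊕5c=9d, fc⊕5c=a0, 06⊕5c=5a, 94⊕5c=c8, ce⊕5c=92.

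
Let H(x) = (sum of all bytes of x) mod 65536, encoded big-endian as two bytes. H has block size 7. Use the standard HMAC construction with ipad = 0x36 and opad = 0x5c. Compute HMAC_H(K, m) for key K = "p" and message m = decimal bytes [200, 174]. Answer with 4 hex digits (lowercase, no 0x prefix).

Key "p" = 70 is 1 byte ≤ B = 7; zero-pad to 7 bytes: K' = 70 00 00 00 00 00 00.
K' ⊕ ipad = 46 36 36 36 36 36 36.  K' ⊕ opad = 2c 5c 5c 5c 5c 5c 5c.
Inner input = (K'⊕ipad) ∥ m = 46 36 36 36 36 36 36 ∥ c8 ae.
Inner hash: sum = 70+54+54+54+54+54+54+200+174 = 768 → 03 00.
Outer input = (K'⊕opad) ∥ inner = 2c 5c 5c 5c 5c 5c 5c ∥ 03 00.
Outer hash (tag): sum = 44+92+92+92+92+92+92+3+0 = 599 → 02 57.

0257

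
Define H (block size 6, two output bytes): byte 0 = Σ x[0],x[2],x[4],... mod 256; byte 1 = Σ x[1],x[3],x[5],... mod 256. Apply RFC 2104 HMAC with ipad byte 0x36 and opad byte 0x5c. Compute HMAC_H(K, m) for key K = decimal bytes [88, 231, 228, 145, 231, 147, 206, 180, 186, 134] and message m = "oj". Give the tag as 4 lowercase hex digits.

271a

Key decimal bytes [88, 231, 228, 145, 231, 147, 206, 180, 186, 134] = 58 e7 e4 91 e7 93 ce b4 ba 86 is 10 bytes > B = 6, so hash it first: H(key) = ab 45, then zero-pad to 6 bytes: K' = ab 45 00 00 00 00.
K' ⊕ ipad = 9d 73 36 36 36 36.  K' ⊕ opad = f7 19 5c 5c 5c 5c.
Inner input = (K'⊕ipad) ∥ m = 9d 73 36 36 36 36 ∥ 6f 6a.
Inner hash: even-index sum = 376 mod 256 = 120; odd-index sum = 329 mod 256 = 73 → 78 49.
Outer input = (K'⊕opad) ∥ inner = f7 19 5c 5c 5c 5c ∥ 78 49.
Outer hash (tag): even-index sum = 551 mod 256 = 39; odd-index sum = 282 mod 256 = 26 → 27 1a.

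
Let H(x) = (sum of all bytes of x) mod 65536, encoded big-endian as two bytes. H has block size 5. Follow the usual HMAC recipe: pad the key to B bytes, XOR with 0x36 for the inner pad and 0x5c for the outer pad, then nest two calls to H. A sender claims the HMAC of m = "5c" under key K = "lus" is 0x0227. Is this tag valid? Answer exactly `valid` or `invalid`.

Key "lus" = 6c 75 73 is 3 bytes ≤ B = 5; zero-pad to 5 bytes: K' = 6c 75 73 00 00.
K' ⊕ ipad = 5a 43 45 36 36; K' ⊕ opad = 30 29 2f 5c 5c.
Inner hash: sum = 90+67+69+54+54+53+99 = 486 → 01 e6.
Outer hash (recomputed tag): sum = 48+41+47+92+92+1+230 = 551 → 02 27.
Recomputed tag = 0227; claimed = 0227 → match.

valid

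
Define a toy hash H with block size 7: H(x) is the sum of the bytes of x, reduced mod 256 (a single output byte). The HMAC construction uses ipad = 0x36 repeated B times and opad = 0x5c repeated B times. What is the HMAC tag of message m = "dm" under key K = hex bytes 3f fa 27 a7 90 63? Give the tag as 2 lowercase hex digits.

Key hex bytes 3f fa 27 a7 90 63 is 6 bytes ≤ B = 7; zero-pad to 7 bytes: K' = 3f fa 27 a7 90 63 00.
K' ⊕ ipad = 09 cc 11 91 a6 55 36.  K' ⊕ opad = 63 a6 7b fb cc 3f 5c.
Inner input = (K'⊕ipad) ∥ m = 09 cc 11 91 a6 55 36 ∥ 64 6d.
Inner hash: sum = 9+204+17+145+166+85+54+100+109 = 889; mod 256 = 121 → 79.
Outer input = (K'⊕opad) ∥ inner = 63 a6 7b fb cc 3f 5c ∥ 79.
Outer hash (tag): sum = 99+166+123+251+204+63+92+121 = 1119; mod 256 = 95 → 5f.

5f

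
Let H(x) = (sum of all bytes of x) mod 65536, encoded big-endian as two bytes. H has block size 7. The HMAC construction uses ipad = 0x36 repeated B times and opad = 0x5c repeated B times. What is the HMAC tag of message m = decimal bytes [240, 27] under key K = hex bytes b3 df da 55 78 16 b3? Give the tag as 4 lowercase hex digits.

041d

Key hex bytes b3 df da 55 78 16 b3 is exactly B = 7 bytes: K' = b3 df da 55 78 16 b3.
K' ⊕ ipad = 85 e9 ec 63 4e 20 85.  K' ⊕ opad = ef 83 86 09 24 4a ef.
Inner input = (K'⊕ipad) ∥ m = 85 e9 ec 63 4e 20 85 ∥ f0 1b.
Inner hash: sum = 133+233+236+99+78+32+133+240+27 = 1211 → 04 bb.
Outer input = (K'⊕opad) ∥ inner = ef 83 86 09 24 4a ef ∥ 04 bb.
Outer hash (tag): sum = 239+131+134+9+36+74+239+4+187 = 1053 → 04 1d.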